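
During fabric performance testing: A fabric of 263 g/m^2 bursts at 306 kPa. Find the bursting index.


Formula: Bursting Index = Bursting Strength / Fabric GSM
BI = 306 kPa / 263 g/m^2
BI = 1.163 kPa/(g/m^2)

1.163 kPa/(g/m^2)


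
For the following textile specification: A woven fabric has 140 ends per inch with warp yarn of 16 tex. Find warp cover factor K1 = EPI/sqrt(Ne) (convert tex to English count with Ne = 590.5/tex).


Formula: K1 = EPI / sqrt(Ne), with Ne = 590.5 / tex_warp
Step 1: Ne = 590.5 / 16 = 36.906
Step 2: sqrt(Ne) = sqrt(36.906) = 6.075
Step 3: K1 = 140 / 6.075 = 23.0

23.0


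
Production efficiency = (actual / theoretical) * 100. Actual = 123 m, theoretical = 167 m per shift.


Formula: Efficiency% = (Actual output / Theoretical output) * 100
Efficiency% = (123 / 167) * 100
Efficiency% = 0.736527 * 100 = 73.6527% ≈ 73.7%

73.7%


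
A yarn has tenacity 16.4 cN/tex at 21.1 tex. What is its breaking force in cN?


Formula: Breaking force = Tenacity * Linear density
F = 16.4 cN/tex * 21.1 tex
F = 346.04 cN

346.04 cN


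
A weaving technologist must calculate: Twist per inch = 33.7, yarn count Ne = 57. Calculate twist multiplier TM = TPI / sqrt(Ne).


Formula: TM = TPI / sqrt(Ne)
Step 1: sqrt(Ne) = sqrt(57) = 7.5498
Step 2: TM = 33.7 / 7.5498 = 4.46

4.46 TM


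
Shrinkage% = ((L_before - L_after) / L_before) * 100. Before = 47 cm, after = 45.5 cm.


Formula: Shrinkage% = ((L_before - L_after) / L_before) * 100
Step 1: Shrinkage = 47 - 45.5 = 1.5 cm
Step 2: Shrinkage% = (1.5 / 47) * 100
Step 3: Shrinkage% = 0.031915 * 100 = 3.1915% ≈ 3.2%

3.2%


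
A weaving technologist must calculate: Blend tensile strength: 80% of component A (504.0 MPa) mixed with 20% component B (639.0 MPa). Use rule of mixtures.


Formula: Blend property = (fraction_A * property_A) + (fraction_B * property_B)
Step 1: Contribution A = 80/100 * 504.0 MPa = 403.2 MPa
Step 2: Contribution B = 20/100 * 639.0 MPa = 127.8 MPa
Step 3: Blend tensile strength = 403.2 + 127.8 = 531.0 MPa

531.0 MPa


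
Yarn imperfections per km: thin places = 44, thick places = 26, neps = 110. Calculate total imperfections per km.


Formula: Total = thin places + thick places + neps
Total = 44 + 26 + 110
Total = 180 imperfections/km

180 imperfections/km


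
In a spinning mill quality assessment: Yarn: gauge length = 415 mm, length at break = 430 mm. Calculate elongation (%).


Formula: Elongation (%) = ((L_break - L0) / L0) * 100
Step 1: Extension = 430 - 415 = 15 mm
Step 2: Elongation = (15 / 415) * 100
Step 3: Elongation = 0.036145 * 100 = 3.6145% ≈ 3.6%

3.6%


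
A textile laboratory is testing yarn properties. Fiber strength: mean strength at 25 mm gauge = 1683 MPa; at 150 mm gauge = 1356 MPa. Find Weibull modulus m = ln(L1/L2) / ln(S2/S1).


Formula: m = ln(L1/L2) / ln(S2/S1)
Step 1: ln(L1/L2) = ln(25/150) = -1.79176
Step 2: S2/S1 = 1356/1683 = 0.8057
Step 3: ln(S2/S1) = ln(0.8057) = -0.21604
Step 4: m = -1.79176 / -0.21604 = 8.29

8.29 (Weibull m)


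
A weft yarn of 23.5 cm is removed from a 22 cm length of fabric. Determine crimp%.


Formula: Crimp% = ((L_yarn - L_fabric) / L_fabric) * 100
Step 1: Extension = 23.5 - 22 = 1.5 cm
Step 2: Crimp% = (1.5 / 22) * 100
Step 3: Crimp% = 0.068182 * 100 = 6.8182% ≈ 6.8%

6.8%


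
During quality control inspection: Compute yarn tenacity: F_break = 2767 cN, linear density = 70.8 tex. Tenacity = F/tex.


Formula: Tenacity = Breaking force / Linear density
Tenacity = 2767 cN / 70.8 tex
Tenacity = 39.08 cN/tex

39.08 cN/tex


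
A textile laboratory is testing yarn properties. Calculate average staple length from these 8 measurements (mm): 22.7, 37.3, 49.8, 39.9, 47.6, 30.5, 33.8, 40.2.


Formula: Mean = sum of lengths / count
Sum = 22.7 + 37.3 + 49.8 + 39.9 + 47.6 + 30.5 + 33.8 + 40.2
Sum = 301.8 mm
Mean = 301.8 / 8 = 37.73 mm

37.73 mm


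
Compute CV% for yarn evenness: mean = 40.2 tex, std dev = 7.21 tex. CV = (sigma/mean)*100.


Formula: CV% = (standard deviation / mean) * 100
Step 1: Ratio = 7.21 / 40.2 = 0.179353
Step 2: CV% = 0.179353 * 100 = 17.9353% ≈ 17.9%

17.9%


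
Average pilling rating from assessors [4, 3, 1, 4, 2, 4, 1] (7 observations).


Formula: Mean = sum / count
Sum = 4 + 3 + 1 + 4 + 2 + 4 + 1 = 19
Mean = 19 / 7 = 2.7

2.7


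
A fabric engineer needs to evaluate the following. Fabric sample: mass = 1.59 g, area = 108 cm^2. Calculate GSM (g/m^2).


Formula: GSM = mass_g / area_m2
Step 1: Convert area: 108 cm^2 = 108 / 10000 = 0.0108 m^2
Step 2: GSM = 1.59 g / 0.0108 m^2 = 147.2 g/m^2

147.2 g/m^2


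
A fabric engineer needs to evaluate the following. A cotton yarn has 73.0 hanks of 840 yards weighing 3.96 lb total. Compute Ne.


Formula: Ne = hanks / mass_lb
Substituting: Ne = 73.0 / 3.96
Ne = 18.4

18.4 Ne


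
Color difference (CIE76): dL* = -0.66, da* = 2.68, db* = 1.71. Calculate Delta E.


Formula: Delta E = sqrt(dL*^2 + da*^2 + db*^2)
Step 1: dL*^2 = (-0.66)^2 = 0.4356
Step 2: da*^2 = 2.68^2 = 7.1824
Step 3: db*^2 = 1.71^2 = 2.9241
Step 4: Sum = 0.4356 + 7.1824 + 2.9241 = 10.5421
Step 5: Delta E = sqrt(10.5421) = 3.25

3.25 Delta E


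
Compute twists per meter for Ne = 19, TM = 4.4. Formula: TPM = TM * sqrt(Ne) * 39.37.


Formula: TPM = TM * sqrt(Ne) * 39.37
Step 1: sqrt(Ne) = sqrt(19) = 4.3589
Step 2: TM * sqrt(Ne) = 4.4 * 4.3589 = 19.1792
Step 3: TPM = 19.1792 * 39.37 = 755 twists/m

755 twists/m


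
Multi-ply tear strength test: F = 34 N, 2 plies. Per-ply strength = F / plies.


Formula: Per-ply strength = Total force / Number of plies
Per-ply = 34 N / 2
Per-ply = 17 N

17 N


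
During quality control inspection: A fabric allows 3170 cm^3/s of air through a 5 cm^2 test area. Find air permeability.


Formula: Air Permeability = Airflow / Test Area
AP = 3170 cm^3/s / 5 cm^2
AP = 634.0 cm^3/s/cm^2

634.0 cm^3/s/cm^2


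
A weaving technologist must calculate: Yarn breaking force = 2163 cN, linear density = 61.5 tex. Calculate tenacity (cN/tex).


Formula: Tenacity = Breaking force / Linear density
Tenacity = 2163 cN / 61.5 tex
Tenacity = 35.17 cN/tex

35.17 cN/tex


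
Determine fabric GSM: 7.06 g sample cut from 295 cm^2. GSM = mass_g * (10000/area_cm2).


Formula: GSM = mass_g / area_m2
Step 1: Convert area: 295 cm^2 = 295 / 10000 = 0.0295 m^2
Step 2: GSM = 7.06 g / 0.0295 m^2 = 239.3 g/m^2

239.3 g/m^2


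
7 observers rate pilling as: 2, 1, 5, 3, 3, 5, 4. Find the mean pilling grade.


Formula: Mean = sum / count
Sum = 2 + 1 + 5 + 3 + 3 + 5 + 4 = 23
Mean = 23 / 7 = 3.3

3.3


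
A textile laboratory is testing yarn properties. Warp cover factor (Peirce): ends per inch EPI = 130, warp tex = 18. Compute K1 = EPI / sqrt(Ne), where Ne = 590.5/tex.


Formula: K1 = EPI / sqrt(Ne), with Ne = 590.5 / tex_warp
Step 1: Ne = 590.5 / 18 = 32.806
Step 2: sqrt(Ne) = sqrt(32.806) = 5.7277
Step 3: K1 = 130 / 5.7277 = 22.7

22.7


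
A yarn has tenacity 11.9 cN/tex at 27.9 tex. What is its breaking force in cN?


Formula: Breaking force = Tenacity * Linear density
F = 11.9 cN/tex * 27.9 tex
F = 332.01 cN

332.01 cN


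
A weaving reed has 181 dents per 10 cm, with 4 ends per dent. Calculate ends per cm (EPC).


Formula: EPC = (dents per 10 cm * ends per dent) / 10
Step 1: Total ends per 10 cm = 181 * 4 = 724
Step 2: EPC = 724 / 10 = 72.4 ends/cm

72.4 ends/cm


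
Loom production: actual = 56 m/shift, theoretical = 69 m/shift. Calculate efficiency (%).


Formula: Efficiency% = (Actual output / Theoretical output) * 100
Efficiency% = (56 / 69) * 100
Efficiency% = 0.811594 * 100 = 81.1594% ≈ 81.2%

81.2%


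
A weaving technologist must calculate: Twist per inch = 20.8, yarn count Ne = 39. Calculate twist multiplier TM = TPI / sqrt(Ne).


Formula: TM = TPI / sqrt(Ne)
Step 1: sqrt(Ne) = sqrt(39) = 6.245
Step 2: TM = 20.8 / 6.245 = 3.33

3.33 TM


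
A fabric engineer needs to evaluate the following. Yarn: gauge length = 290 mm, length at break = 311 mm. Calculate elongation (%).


Formula: Elongation (%) = ((L_break - L0) / L0) * 100
Step 1: Extension = 311 - 290 = 21 mm
Step 2: Elongation = (21 / 290) * 100
Step 3: Elongation = 0.072414 * 100 = 7.2414% ≈ 7.2%

7.2%


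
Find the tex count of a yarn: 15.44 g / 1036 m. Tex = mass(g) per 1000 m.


Formula: Tex = (mass_g / length_m) * 1000
Substituting: Tex = (15.44 / 1036) * 1000
Intermediate: 15.44 / 1036 = 0.01490347 g/m
Tex = 0.01490347 * 1000 = 14.90 tex

14.90 tex


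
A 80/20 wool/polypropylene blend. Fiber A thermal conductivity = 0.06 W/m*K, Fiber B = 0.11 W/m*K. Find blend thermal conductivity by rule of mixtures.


Formula: Blend property = (fraction_A * property_A) + (fraction_B * property_B)
Step 1: Contribution A = 80/100 * 0.06 W/m*K = 0.048 W/m*K
Step 2: Contribution B = 20/100 * 0.11 W/m*K = 0.022 W/m*K
Step 3: Blend thermal conductivity = 0.048 + 0.022 = 0.07 W/m*K

0.07 W/m*K


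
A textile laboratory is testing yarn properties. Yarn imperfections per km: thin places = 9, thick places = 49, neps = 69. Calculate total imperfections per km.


Formula: Total = thin places + thick places + neps
Total = 9 + 49 + 69
Total = 127 imperfections/km

127 imperfections/km


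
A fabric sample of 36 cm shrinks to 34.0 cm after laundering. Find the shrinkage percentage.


Formula: Shrinkage% = ((L_before - L_after) / L_before) * 100
Step 1: Shrinkage = 36 - 34.0 = 2.0 cm
Step 2: Shrinkage% = (2.0 / 36) * 100
Step 3: Shrinkage% = 0.055556 * 100 = 5.5556% ≈ 5.6%

5.6%


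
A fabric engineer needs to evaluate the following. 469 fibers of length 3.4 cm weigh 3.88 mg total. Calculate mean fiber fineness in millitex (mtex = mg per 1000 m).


Formula: fineness (mtex) = mass (mg) / total length (km) = (mass_mg / total_length_m) * 1000
Step 1: Convert fiber length: 3.4 cm = 0.034 m
Step 2: Total fiber length = 469 * 0.034 = 15.946 m
Step 3: Linear density = 3.88 mg / 15.946 m = 0.2433 mg/m
Step 4: fineness = 0.2433 * 1000 = 243.3 mtex

243.3 mtex


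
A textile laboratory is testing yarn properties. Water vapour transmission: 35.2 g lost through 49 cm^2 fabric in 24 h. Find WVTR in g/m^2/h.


Formula: WVTR = mass_loss / (area * time)
Step 1: Convert area: 49 cm^2 = 0.0049 m^2
Step 2: WVTR = 35.2 g / (0.0049 m^2 * 24 h)
Step 3: WVTR = 35.2 / 0.1176 = 299.3 g/m^2/h

299.3 g/m^2/h


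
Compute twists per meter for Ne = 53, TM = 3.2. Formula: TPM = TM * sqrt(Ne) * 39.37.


Formula: TPM = TM * sqrt(Ne) * 39.37
Step 1: sqrt(Ne) = sqrt(53) = 7.2801
Step 2: TM * sqrt(Ne) = 3.2 * 7.2801 = 23.2963
Step 3: TPM = 23.2963 * 39.37 = 917 twists/m

917 twists/m


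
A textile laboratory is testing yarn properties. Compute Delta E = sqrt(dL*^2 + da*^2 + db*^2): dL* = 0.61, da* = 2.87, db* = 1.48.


Formula: Delta E = sqrt(dL*^2 + da*^2 + db*^2)
Step 1: dL*^2 = 0.61^2 = 0.3721
Step 2: da*^2 = 2.87^2 = 8.2369
Step 3: db*^2 = 1.48^2 = 2.1904
Step 4: Sum = 0.3721 + 8.2369 + 2.1904 = 10.7994
Step 5: Delta E = sqrt(10.7994) = 3.29

3.29 Delta E


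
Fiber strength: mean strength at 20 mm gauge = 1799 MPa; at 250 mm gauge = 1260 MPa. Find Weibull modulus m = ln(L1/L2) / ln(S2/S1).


Formula: m = ln(L1/L2) / ln(S2/S1)
Step 1: ln(L1/L2) = ln(20/250) = -2.52573
Step 2: S2/S1 = 1260/1799 = 0.70039
Step 3: ln(S2/S1) = ln(0.70039) = -0.35612
Step 4: m = -2.52573 / -0.35612 = 7.09

7.09 (Weibull m)


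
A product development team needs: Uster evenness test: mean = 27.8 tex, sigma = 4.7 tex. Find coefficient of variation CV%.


Formula: CV% = (standard deviation / mean) * 100
Step 1: Ratio = 4.7 / 27.8 = 0.169065
Step 2: CV% = 0.169065 * 100 = 16.9065% ≈ 16.9%

16.9%


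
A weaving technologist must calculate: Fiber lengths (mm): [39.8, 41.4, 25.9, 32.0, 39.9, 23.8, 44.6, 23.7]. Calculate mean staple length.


Formula: Mean = sum of lengths / count
Sum = 39.8 + 41.4 + 25.9 + 32.0 + 39.9 + 23.8 + 44.6 + 23.7
Sum = 271.1 mm
Mean = 271.1 / 8 = 33.89 mm

33.89 mm


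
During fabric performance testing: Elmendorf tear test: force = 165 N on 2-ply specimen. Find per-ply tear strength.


Formula: Per-ply strength = Total force / Number of plies
Per-ply = 165 N / 2
Per-ply = 82.5 N

82.5 N


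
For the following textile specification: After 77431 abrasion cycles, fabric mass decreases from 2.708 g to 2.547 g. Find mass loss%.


Formula: Mass loss% = ((m_before - m_after) / m_before) * 100
Step 1: Mass loss = 2.708 - 2.547 = 0.161 g
Step 2: Ratio = 0.161 / 2.708 = 0.0594535
Step 3: Mass loss% = 0.0594535 * 100 = 5.94535% ≈ 5.95%

5.95%


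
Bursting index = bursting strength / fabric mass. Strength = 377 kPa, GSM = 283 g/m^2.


Formula: Bursting Index = Bursting Strength / Fabric GSM
BI = 377 kPa / 283 g/m^2
BI = 1.332 kPa/(g/m^2)

1.332 kPa/(g/m^2)


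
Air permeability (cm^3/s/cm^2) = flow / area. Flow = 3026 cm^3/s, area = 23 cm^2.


Formula: Air Permeability = Airflow / Test Area
AP = 3026 cm^3/s / 23 cm^2
AP = 131.6 cm^3/s/cm^2

131.6 cm^3/s/cm^2


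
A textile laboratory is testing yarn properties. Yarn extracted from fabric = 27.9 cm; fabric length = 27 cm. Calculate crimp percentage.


Formula: Crimp% = ((L_yarn - L_fabric) / L_fabric) * 100
Step 1: Extension = 27.9 - 27 = 0.9 cm
Step 2: Crimp% = (0.9 / 27) * 100
Step 3: Crimp% = 0.033333 * 100 = 3.3333% ≈ 3.3%

3.3%


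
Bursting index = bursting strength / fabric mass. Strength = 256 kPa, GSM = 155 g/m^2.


Formula: Bursting Index = Bursting Strength / Fabric GSM
BI = 256 kPa / 155 g/m^2
BI = 1.652 kPa/(g/m^2)

1.652 kPa/(g/m^2)


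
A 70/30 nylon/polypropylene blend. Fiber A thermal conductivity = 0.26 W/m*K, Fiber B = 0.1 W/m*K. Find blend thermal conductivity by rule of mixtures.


Formula: Blend property = (fraction_A * property_A) + (fraction_B * property_B)
Step 1: Contribution A = 70/100 * 0.26 W/m*K = 0.182 W/m*K
Step 2: Contribution B = 30/100 * 0.1 W/m*K = 0.03 W/m*K
Step 3: Blend thermal conductivity = 0.182 + 0.03 = 0.212 W/m*K

0.212 W/m*K


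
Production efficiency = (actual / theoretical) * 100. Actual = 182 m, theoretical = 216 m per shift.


Formula: Efficiency% = (Actual output / Theoretical output) * 100
Efficiency% = (182 / 216) * 100
Efficiency% = 0.842593 * 100 = 84.2593% ≈ 84.3%

84.3%


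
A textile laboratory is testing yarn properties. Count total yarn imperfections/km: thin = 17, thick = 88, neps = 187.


Formula: Total = thin places + thick places + neps
Total = 17 + 88 + 187
Total = 292 imperfections/km

292 imperfections/km


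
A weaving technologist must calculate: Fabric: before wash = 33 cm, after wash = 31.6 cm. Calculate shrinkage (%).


Formula: Shrinkage% = ((L_before - L_after) / L_before) * 100
Step 1: Shrinkage = 33 - 31.6 = 1.4 cm
Step 2: Shrinkage% = (1.4 / 33) * 100
Step 3: Shrinkage% = 0.042424 * 100 = 4.2424% ≈ 4.2%

4.2%


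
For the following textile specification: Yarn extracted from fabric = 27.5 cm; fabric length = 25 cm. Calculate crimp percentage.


Formula: Crimp% = ((L_yarn - L_fabric) / L_fabric) * 100
Step 1: Extension = 27.5 - 25 = 2.5 cm
Step 2: Crimp% = (2.5 / 25) * 100
Step 3: Crimp% = 0.1 * 100 = 10.0%

10.0%


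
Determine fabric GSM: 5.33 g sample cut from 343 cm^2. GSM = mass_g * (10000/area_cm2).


Formula: GSM = mass_g / area_m2
Step 1: Convert area: 343 cm^2 = 343 / 10000 = 0.0343 m^2
Step 2: GSM = 5.33 g / 0.0343 m^2 = 155.4 g/m^2

155.4 g/m^2


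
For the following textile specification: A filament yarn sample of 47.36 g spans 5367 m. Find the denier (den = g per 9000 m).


Formula: den = (mass_g / length_m) * 9000
Substituting: den = (47.36 / 5367) * 9000
Intermediate: 47.36 / 5367 = 0.0088243 g/m
den = 0.0088243 * 9000 = 79.4 denier

79.4 denier


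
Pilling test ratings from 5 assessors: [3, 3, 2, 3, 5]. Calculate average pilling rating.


Formula: Mean = sum / count
Sum = 3 + 3 + 2 + 3 + 5 = 16
Mean = 16 / 5 = 3.2

3.2


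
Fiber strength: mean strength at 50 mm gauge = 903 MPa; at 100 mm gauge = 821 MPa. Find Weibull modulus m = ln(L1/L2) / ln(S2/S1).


Formula: m = ln(L1/L2) / ln(S2/S1)
Step 1: ln(L1/L2) = ln(50/100) = -0.69315
Step 2: S2/S1 = 821/903 = 0.90919
Step 3: ln(S2/S1) = ln(0.90919) = -0.09520
Step 4: m = -0.69315 / -0.09520 = 7.28

7.28 (Weibull m)


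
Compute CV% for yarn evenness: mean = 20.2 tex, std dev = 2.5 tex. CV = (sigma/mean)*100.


Formula: CV% = (standard deviation / mean) * 100
Step 1: Ratio = 2.5 / 20.2 = 0.123762
Step 2: CV% = 0.123762 * 100 = 12.3762% ≈ 12.4%

12.4%


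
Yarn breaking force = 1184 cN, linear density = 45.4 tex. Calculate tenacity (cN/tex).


Formula: Tenacity = Breaking force / Linear density
Tenacity = 1184 cN / 45.4 tex
Tenacity = 26.08 cN/tex

26.08 cN/tex


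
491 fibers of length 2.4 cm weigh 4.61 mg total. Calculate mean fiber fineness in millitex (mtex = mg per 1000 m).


Formula: fineness (mtex) = mass (mg) / total length (km) = (mass_mg / total_length_m) * 1000
Step 1: Convert fiber length: 2.4 cm = 0.024 m
Step 2: Total fiber length = 491 * 0.024 = 11.784 m
Step 3: Linear density = 4.61 mg / 11.784 m = 0.3912 mg/m
Step 4: fineness = 0.3912 * 1000 = 391.2 mtex

391.2 mtex


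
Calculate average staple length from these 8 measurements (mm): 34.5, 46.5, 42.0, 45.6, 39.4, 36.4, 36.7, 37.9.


Formula: Mean = sum of lengths / count
Sum = 34.5 + 46.5 + 42.0 + 45.6 + 39.4 + 36.4 + 36.7 + 37.9
Sum = 319.0 mm
Mean = 319.0 / 8 = 39.88 mm

39.88 mm


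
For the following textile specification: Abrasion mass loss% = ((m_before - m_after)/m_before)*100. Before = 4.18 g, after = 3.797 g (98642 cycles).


Formula: Mass loss% = ((m_before - m_after) / m_before) * 100
Step 1: Mass loss = 4.18 - 3.797 = 0.383 g
Step 2: Ratio = 0.383 / 4.18 = 0.0916268
Step 3: Mass loss% = 0.0916268 * 100 = 9.16268% ≈ 9.16%

9.16%


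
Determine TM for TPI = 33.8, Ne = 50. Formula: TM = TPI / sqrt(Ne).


Formula: TM = TPI / sqrt(Ne)
Step 1: sqrt(Ne) = sqrt(50) = 7.0711
Step 2: TM = 33.8 / 7.0711 = 4.78

4.78 TM


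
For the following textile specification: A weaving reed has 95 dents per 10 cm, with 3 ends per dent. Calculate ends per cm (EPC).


Formula: EPC = (dents per 10 cm * ends per dent) / 10
Step 1: Total ends per 10 cm = 95 * 3 = 285
Step 2: EPC = 285 / 10 = 28.5 ends/cm

28.5 ends/cm


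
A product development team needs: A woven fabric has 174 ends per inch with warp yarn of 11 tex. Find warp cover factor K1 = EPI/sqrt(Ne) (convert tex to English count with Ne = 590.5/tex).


Formula: K1 = EPI / sqrt(Ne), with Ne = 590.5 / tex_warp
Step 1: Ne = 590.5 / 11 = 53.682
Step 2: sqrt(Ne) = sqrt(53.682) = 7.3268
Step 3: K1 = 174 / 7.3268 = 23.7

23.7


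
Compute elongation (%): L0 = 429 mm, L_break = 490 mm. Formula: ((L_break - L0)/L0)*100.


Formula: Elongation (%) = ((L_break - L0) / L0) * 100
Step 1: Extension = 490 - 429 = 61 mm
Step 2: Elongation = (61 / 429) * 100
Step 3: Elongation = 0.142191 * 100 = 14.2191% ≈ 14.2%

14.2%


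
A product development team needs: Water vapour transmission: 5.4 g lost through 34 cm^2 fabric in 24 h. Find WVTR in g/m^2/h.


Formula: WVTR = mass_loss / (area * time)
Step 1: Convert area: 34 cm^2 = 0.0034 m^2
Step 2: WVTR = 5.4 g / (0.0034 m^2 * 24 h)
Step 3: WVTR = 5.4 / 0.0816 = 66.2 g/m^2/h

66.2 g/m^2/h


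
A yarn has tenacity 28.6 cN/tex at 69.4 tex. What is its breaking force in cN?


Formula: Breaking force = Tenacity * Linear density
F = 28.6 cN/tex * 69.4 tex
F = 1984.84 cN

1984.84 cN


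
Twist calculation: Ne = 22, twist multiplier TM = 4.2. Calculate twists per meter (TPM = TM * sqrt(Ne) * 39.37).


Formula: TPM = TM * sqrt(Ne) * 39.37
Step 1: sqrt(Ne) = sqrt(22) = 4.6904
Step 2: TM * sqrt(Ne) = 4.2 * 4.6904 = 19.6997
Step 3: TPM = 19.6997 * 39.37 = 776 twists/m

776 twists/m


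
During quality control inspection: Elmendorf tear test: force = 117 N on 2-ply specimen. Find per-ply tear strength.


Formula: Per-ply strength = Total force / Number of plies
Per-ply = 117 N / 2
Per-ply = 58.5 N

58.5 N


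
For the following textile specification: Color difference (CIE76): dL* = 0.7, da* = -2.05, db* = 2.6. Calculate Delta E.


Formula: Delta E = sqrt(dL*^2 + da*^2 + db*^2)
Step 1: dL*^2 = 0.7^2 = 0.49
Step 2: da*^2 = (-2.05)^2 = 4.2025
Step 3: db*^2 = 2.6^2 = 6.76
Step 4: Sum = 0.49 + 4.2025 + 6.76 = 11.4525
Step 5: Delta E = sqrt(11.4525) = 3.38

3.38 Delta E


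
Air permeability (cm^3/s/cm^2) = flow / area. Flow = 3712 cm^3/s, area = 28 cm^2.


Formula: Air Permeability = Airflow / Test Area
AP = 3712 cm^3/s / 28 cm^2
AP = 132.6 cm^3/s/cm^2

132.6 cm^3/s/cm^2


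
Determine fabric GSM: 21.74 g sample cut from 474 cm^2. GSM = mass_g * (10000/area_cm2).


Formula: GSM = mass_g / area_m2
Step 1: Convert area: 474 cm^2 = 474 / 10000 = 0.0474 m^2
Step 2: GSM = 21.74 g / 0.0474 m^2 = 458.6 g/m^2

458.6 g/m^2


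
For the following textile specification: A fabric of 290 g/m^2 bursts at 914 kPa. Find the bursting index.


Formula: Bursting Index = Bursting Strength / Fabric GSM
BI = 914 kPa / 290 g/m^2
BI = 3.152 kPa/(g/m^2)

3.152 kPa/(g/m^2)


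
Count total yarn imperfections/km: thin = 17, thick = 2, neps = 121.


Formula: Total = thin places + thick places + neps
Total = 17 + 2 + 121
Total = 140 imperfections/km

140 imperfections/km


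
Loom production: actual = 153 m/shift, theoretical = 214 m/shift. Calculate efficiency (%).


Formula: Efficiency% = (Actual output / Theoretical output) * 100
Efficiency% = (153 / 214) * 100
Efficiency% = 0.714953 * 100 = 71.4953% ≈ 71.5%

71.5%


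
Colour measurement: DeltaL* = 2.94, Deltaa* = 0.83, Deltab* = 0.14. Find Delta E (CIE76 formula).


Formula: Delta E = sqrt(dL*^2 + da*^2 + db*^2)
Step 1: dL*^2 = 2.94^2 = 8.6436
Step 2: da*^2 = 0.83^2 = 0.6889
Step 3: db*^2 = 0.14^2 = 0.0196
Step 4: Sum = 8.6436 + 0.6889 + 0.0196 = 9.3521
Step 5: Delta E = sqrt(9.3521) = 3.06

3.06 Delta E


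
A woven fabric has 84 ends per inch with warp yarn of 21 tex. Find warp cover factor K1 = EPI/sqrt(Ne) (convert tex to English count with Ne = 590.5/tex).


Formula: K1 = EPI / sqrt(Ne), with Ne = 590.5 / tex_warp
Step 1: Ne = 590.5 / 21 = 28.119
Step 2: sqrt(Ne) = sqrt(28.119) = 5.3027
Step 3: K1 = 84 / 5.3027 = 15.8

15.8


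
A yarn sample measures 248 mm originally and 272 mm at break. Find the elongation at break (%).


Formula: Elongation (%) = ((L_break - L0) / L0) * 100
Step 1: Extension = 272 - 248 = 24 mm
Step 2: Elongation = (24 / 248) * 100
Step 3: Elongation = 0.096774 * 100 = 9.6774% ≈ 9.7%

9.7%


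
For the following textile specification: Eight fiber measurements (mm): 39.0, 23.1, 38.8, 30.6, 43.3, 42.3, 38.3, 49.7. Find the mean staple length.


Formula: Mean = sum of lengths / count
Sum = 39.0 + 23.1 + 38.8 + 30.6 + 43.3 + 42.3 + 38.3 + 49.7
Sum = 305.1 mm
Mean = 305.1 / 8 = 38.14 mm

38.14 mm


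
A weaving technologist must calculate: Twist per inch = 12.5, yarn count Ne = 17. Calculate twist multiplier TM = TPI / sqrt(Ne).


Formula: TM = TPI / sqrt(Ne)
Step 1: sqrt(Ne) = sqrt(17) = 4.1231
Step 2: TM = 12.5 / 4.1231 = 3.03

3.03 TM


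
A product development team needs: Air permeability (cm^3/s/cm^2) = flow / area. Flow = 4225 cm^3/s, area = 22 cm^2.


Formula: Air Permeability = Airflow / Test Area
AP = 4225 cm^3/s / 22 cm^2
AP = 192.0 cm^3/s/cm^2

192.0 cm^3/s/cm^2


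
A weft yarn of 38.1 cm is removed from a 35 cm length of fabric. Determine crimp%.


Formula: Crimp% = ((L_yarn - L_fabric) / L_fabric) * 100
Step 1: Extension = 38.1 - 35 = 3.1 cm
Step 2: Crimp% = (3.1 / 35) * 100
Step 3: Crimp% = 0.088571 * 100 = 8.8571% ≈ 8.9%

8.9%


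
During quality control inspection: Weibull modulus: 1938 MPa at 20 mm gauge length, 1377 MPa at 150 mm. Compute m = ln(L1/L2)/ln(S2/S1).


Formula: m = ln(L1/L2) / ln(S2/S1)
Step 1: ln(L1/L2) = ln(20/150) = -2.01490
Step 2: S2/S1 = 1377/1938 = 0.71053
Step 3: ln(S2/S1) = ln(0.71053) = -0.34174
Step 4: m = -2.01490 / -0.34174 = 5.90

5.90 (Weibull m)


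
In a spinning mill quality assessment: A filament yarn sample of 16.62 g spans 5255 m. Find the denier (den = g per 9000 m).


Formula: den = (mass_g / length_m) * 9000
Substituting: den = (16.62 / 5255) * 9000
Intermediate: 16.62 / 5255 = 0.0031627 g/m
den = 0.0031627 * 9000 = 28.5 denier

28.5 denier


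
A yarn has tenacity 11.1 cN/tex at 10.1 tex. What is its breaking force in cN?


Formula: Breaking force = Tenacity * Linear density
F = 11.1 cN/tex * 10.1 tex
F = 112.11 cN

112.11 cN


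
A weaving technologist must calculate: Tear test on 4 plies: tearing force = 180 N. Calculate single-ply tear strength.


Formula: Per-ply strength = Total force / Number of plies
Per-ply = 180 N / 4
Per-ply = 45 N

45 N


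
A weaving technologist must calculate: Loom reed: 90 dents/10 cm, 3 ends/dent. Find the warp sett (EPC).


Formula: EPC = (dents per 10 cm * ends per dent) / 10
Step 1: Total ends per 10 cm = 90 * 3 = 270
Step 2: EPC = 270 / 10 = 27.0 ends/cm

27.0 ends/cm


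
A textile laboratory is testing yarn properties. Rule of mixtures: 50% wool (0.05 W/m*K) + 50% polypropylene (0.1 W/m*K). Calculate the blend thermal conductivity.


Formula: Blend property = (fraction_A * property_A) + (fraction_B * property_B)
Step 1: Contribution A = 50/100 * 0.05 W/m*K = 0.025 W/m*K
Step 2: Contribution B = 50/100 * 0.1 W/m*K = 0.05 W/m*K
Step 3: Blend thermal conductivity = 0.025 + 0.05 = 0.075 W/m*K

0.075 W/m*K


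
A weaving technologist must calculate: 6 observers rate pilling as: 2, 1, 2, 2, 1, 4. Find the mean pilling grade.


Formula: Mean = sum / count
Sum = 2 + 1 + 2 + 2 + 1 + 4 = 12
Mean = 12 / 6 = 2.0

2.0


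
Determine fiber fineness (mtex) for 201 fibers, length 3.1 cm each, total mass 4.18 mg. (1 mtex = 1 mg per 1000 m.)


Formula: fineness (mtex) = mass (mg) / total length (km) = (mass_mg / total_length_m) * 1000
Step 1: Convert fiber length: 3.1 cm = 0.031 m
Step 2: Total fiber length = 201 * 0.031 = 6.231 m
Step 3: Linear density = 4.18 mg / 6.231 m = 0.6708 mg/m
Step 4: fineness = 0.6708 * 1000 = 670.8 mtex

670.8 mtex


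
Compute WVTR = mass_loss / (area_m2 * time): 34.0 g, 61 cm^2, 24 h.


Formula: WVTR = mass_loss / (area * time)
Step 1: Convert area: 61 cm^2 = 0.0061 m^2
Step 2: WVTR = 34.0 g / (0.0061 m^2 * 24 h)
Step 3: WVTR = 34.0 / 0.1464 = 232.2 g/m^2/h

232.2 g/m^2/h


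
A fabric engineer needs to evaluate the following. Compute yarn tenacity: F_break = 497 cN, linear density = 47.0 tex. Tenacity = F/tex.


Formula: Tenacity = Breaking force / Linear density
Tenacity = 497 cN / 47.0 tex
Tenacity = 10.57 cN/tex

10.57 cN/tex


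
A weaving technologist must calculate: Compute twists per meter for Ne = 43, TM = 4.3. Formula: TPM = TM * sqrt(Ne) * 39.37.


Formula: TPM = TM * sqrt(Ne) * 39.37
Step 1: sqrt(Ne) = sqrt(43) = 6.5574
Step 2: TM * sqrt(Ne) = 4.3 * 6.5574 = 28.1968
Step 3: TPM = 28.1968 * 39.37 = 1110 twists/m

1110 twists/m


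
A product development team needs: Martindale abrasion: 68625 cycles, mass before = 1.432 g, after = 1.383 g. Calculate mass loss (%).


Formula: Mass loss% = ((m_before - m_after) / m_before) * 100
Step 1: Mass loss = 1.432 - 1.383 = 0.049 g
Step 2: Ratio = 0.049 / 1.432 = 0.0342179
Step 3: Mass loss% = 0.0342179 * 100 = 3.42179% ≈ 3.42%

3.42%


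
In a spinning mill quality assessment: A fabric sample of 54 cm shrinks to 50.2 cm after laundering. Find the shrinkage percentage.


Formula: Shrinkage% = ((L_before - L_after) / L_before) * 100
Step 1: Shrinkage = 54 - 50.2 = 3.8 cm
Step 2: Shrinkage% = (3.8 / 54) * 100
Step 3: Shrinkage% = 0.07037 * 100 = 7.037% ≈ 7.0%

7.0%


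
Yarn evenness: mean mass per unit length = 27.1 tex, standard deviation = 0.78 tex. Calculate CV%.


Formula: CV% = (standard deviation / mean) * 100
Step 1: Ratio = 0.78 / 27.1 = 0.028782
Step 2: CV% = 0.028782 * 100 = 2.8782% ≈ 2.9%

2.9%


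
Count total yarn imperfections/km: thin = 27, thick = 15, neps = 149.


Formula: Total = thin places + thick places + neps
Total = 27 + 15 + 149
Total = 191 imperfections/km

191 imperfections/km


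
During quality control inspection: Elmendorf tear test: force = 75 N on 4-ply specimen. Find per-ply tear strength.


Formula: Per-ply strength = Total force / Number of plies
Per-ply = 75 N / 4
Per-ply = 18.75 N

18.75 N


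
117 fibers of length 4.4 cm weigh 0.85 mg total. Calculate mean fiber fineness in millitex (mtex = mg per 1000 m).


Formula: fineness (mtex) = mass (mg) / total length (km) = (mass_mg / total_length_m) * 1000
Step 1: Convert fiber length: 4.4 cm = 0.044 m
Step 2: Total fiber length = 117 * 0.044 = 5.148 m
Step 3: Linear density = 0.85 mg / 5.148 m = 0.1651 mg/m
Step 4: fineness = 0.1651 * 1000 = 165.1 mtex

165.1 mtex


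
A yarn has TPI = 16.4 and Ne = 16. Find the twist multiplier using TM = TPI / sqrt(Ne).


Formula: TM = TPI / sqrt(Ne)
Step 1: sqrt(Ne) = sqrt(16) = 4
Step 2: TM = 16.4 / 4 = 4.10

4.10 TM


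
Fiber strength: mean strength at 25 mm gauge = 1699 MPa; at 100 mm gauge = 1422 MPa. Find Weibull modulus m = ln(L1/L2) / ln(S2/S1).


Formula: m = ln(L1/L2) / ln(S2/S1)
Step 1: ln(L1/L2) = ln(25/100) = -1.38629
Step 2: S2/S1 = 1422/1699 = 0.83696
Step 3: ln(S2/S1) = ln(0.83696) = -0.17798
Step 4: m = -1.38629 / -0.17798 = 7.79

7.79 (Weibull m)


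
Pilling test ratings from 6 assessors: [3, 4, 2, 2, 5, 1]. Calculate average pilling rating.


Formula: Mean = sum / count
Sum = 3 + 4 + 2 + 2 + 5 + 1 = 17
Mean = 17 / 6 = 2.8

2.8


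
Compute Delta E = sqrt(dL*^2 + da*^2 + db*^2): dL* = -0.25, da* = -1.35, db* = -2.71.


Formula: Delta E = sqrt(dL*^2 + da*^2 + db*^2)
Step 1: dL*^2 = (-0.25)^2 = 0.0625
Step 2: da*^2 = (-1.35)^2 = 1.8225
Step 3: db*^2 = (-2.71)^2 = 7.3441
Step 4: Sum = 0.0625 + 1.8225 + 7.3441 = 9.2291
Step 5: Delta E = sqrt(9.2291) = 3.04

3.04 Delta E


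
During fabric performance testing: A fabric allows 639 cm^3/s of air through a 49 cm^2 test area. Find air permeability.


Formula: Air Permeability = Airflow / Test Area
AP = 639 cm^3/s / 49 cm^2
AP = 13.0 cm^3/s/cm^2

13.0 cm^3/s/cm^2


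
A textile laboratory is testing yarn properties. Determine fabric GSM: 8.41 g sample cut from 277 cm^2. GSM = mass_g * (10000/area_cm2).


Formula: GSM = mass_g / area_m2
Step 1: Convert area: 277 cm^2 = 277 / 10000 = 0.0277 m^2
Step 2: GSM = 8.41 g / 0.0277 m^2 = 303.6 g/m^2

303.6 g/m^2


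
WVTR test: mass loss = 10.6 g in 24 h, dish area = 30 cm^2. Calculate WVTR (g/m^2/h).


Formula: WVTR = mass_loss / (area * time)
Step 1: Convert area: 30 cm^2 = 0.003 m^2
Step 2: WVTR = 10.6 g / (0.003 m^2 * 24 h)
Step 3: WVTR = 10.6 / 0.072 = 147.2 g/m^2/h

147.2 g/m^2/h


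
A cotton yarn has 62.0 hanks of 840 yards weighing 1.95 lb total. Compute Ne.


Formula: Ne = hanks / mass_lb
Substituting: Ne = 62.0 / 1.95
Ne = 31.8

31.8 Ne


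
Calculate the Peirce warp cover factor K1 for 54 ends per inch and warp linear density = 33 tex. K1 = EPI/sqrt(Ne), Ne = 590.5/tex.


Formula: K1 = EPI / sqrt(Ne), with Ne = 590.5 / tex_warp
Step 1: Ne = 590.5 / 33 = 17.894
Step 2: sqrt(Ne) = sqrt(17.894) = 4.2301
Step 3: K1 = 54 / 4.2301 = 12.8

12.8


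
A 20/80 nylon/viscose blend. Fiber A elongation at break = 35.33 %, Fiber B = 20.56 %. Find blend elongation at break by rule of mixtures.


Formula: Blend property = (fraction_A * property_A) + (fraction_B * property_B)
Step 1: Contribution A = 20/100 * 35.33 % = 7.066 %
Step 2: Contribution B = 80/100 * 20.56 % = 16.448 %
Step 3: Blend elongation at break = 7.066 + 16.448 = 23.514 %

23.514 %


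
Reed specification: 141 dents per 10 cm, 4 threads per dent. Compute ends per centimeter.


Formula: EPC = (dents per 10 cm * ends per dent) / 10
Step 1: Total ends per 10 cm = 141 * 4 = 564
Step 2: EPC = 564 / 10 = 56.4 ends/cm

56.4 ends/cm


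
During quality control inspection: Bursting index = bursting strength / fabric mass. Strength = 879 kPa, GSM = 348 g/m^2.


Formula: Bursting Index = Bursting Strength / Fabric GSM
BI = 879 kPa / 348 g/m^2
BI = 2.526 kPa/(g/m^2)

2.526 kPa/(g/m^2)


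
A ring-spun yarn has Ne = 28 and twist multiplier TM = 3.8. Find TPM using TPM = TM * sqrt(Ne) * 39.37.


Formula: TPM = TM * sqrt(Ne) * 39.37
Step 1: sqrt(Ne) = sqrt(28) = 5.2915
Step 2: TM * sqrt(Ne) = 3.8 * 5.2915 = 20.1077
Step 3: TPM = 20.1077 * 39.37 = 792 twists/m

792 twists/m


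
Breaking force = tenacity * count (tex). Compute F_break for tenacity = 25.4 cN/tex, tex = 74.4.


Formula: Breaking force = Tenacity * Linear density
F = 25.4 cN/tex * 74.4 tex
F = 1889.76 cN

1889.76 cN


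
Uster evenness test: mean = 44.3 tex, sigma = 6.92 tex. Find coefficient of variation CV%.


Formula: CV% = (standard deviation / mean) * 100
Step 1: Ratio = 6.92 / 44.3 = 0.156208
Step 2: CV% = 0.156208 * 100 = 15.6208% ≈ 15.6%

15.6%


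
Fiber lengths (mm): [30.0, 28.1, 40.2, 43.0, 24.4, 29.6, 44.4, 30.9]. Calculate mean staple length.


Formula: Mean = sum of lengths / count
Sum = 30.0 + 28.1 + 40.2 + 43.0 + 24.4 + 29.6 + 44.4 + 30.9
Sum = 270.6 mm
Mean = 270.6 / 8 = 33.83 mm

33.83 mm


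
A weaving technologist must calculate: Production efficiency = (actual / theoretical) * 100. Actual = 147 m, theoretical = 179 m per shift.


Formula: Efficiency% = (Actual output / Theoretical output) * 100
Efficiency% = (147 / 179) * 100
Efficiency% = 0.821229 * 100 = 82.1229% ≈ 82.1%

82.1%


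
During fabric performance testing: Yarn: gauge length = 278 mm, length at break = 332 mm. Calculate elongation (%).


Formula: Elongation (%) = ((L_break - L0) / L0) * 100
Step 1: Extension = 332 - 278 = 54 mm
Step 2: Elongation = (54 / 278) * 100
Step 3: Elongation = 0.194245 * 100 = 19.4245% ≈ 19.4%

19.4%


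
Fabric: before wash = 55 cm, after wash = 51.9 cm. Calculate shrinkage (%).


Formula: Shrinkage% = ((L_before - L_after) / L_before) * 100
Step 1: Shrinkage = 55 - 51.9 = 3.1 cm
Step 2: Shrinkage% = (3.1 / 55) * 100
Step 3: Shrinkage% = 0.056364 * 100 = 5.6364% ≈ 5.6%

5.6%


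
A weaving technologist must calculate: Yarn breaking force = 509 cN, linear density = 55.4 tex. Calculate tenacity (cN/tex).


Formula: Tenacity = Breaking force / Linear density
Tenacity = 509 cN / 55.4 tex
Tenacity = 9.19 cN/tex

9.19 cN/tex


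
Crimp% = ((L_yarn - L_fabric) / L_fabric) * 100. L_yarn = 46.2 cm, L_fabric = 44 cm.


Formula: Crimp% = ((L_yarn - L_fabric) / L_fabric) * 100
Step 1: Extension = 46.2 - 44 = 2.2 cm
Step 2: Crimp% = (2.2 / 44) * 100
Step 3: Crimp% = 0.05 * 100 = 5.0%

5.0%


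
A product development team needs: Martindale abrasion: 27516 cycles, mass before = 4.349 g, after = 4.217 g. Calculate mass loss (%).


Formula: Mass loss% = ((m_before - m_after) / m_before) * 100
Step 1: Mass loss = 4.349 - 4.217 = 0.132 g
Step 2: Ratio = 0.132 / 4.349 = 0.0303518
Step 3: Mass loss% = 0.0303518 * 100 = 3.03518% ≈ 3.04%

3.04%


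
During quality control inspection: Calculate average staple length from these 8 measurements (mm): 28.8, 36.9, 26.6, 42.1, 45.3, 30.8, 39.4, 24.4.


Formula: Mean = sum of lengths / count
Sum = 28.8 + 36.9 + 26.6 + 42.1 + 45.3 + 30.8 + 39.4 + 24.4
Sum = 274.3 mm
Mean = 274.3 / 8 = 34.29 mm

34.29 mm


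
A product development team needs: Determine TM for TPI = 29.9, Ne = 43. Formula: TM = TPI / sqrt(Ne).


Formula: TM = TPI / sqrt(Ne)
Step 1: sqrt(Ne) = sqrt(43) = 6.5574
Step 2: TM = 29.9 / 6.5574 = 4.56

4.56 TM


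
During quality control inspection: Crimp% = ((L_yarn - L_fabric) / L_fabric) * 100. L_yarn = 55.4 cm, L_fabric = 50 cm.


Formula: Crimp% = ((L_yarn - L_fabric) / L_fabric) * 100
Step 1: Extension = 55.4 - 50 = 5.4 cm
Step 2: Crimp% = (5.4 / 50) * 100
Step 3: Crimp% = 0.108 * 100 = 10.8%

10.8%


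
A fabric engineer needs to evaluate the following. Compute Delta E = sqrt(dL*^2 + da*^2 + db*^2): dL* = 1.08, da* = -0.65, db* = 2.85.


Formula: Delta E = sqrt(dL*^2 + da*^2 + db*^2)
Step 1: dL*^2 = 1.08^2 = 1.1664
Step 2: da*^2 = (-0.65)^2 = 0.4225
Step 3: db*^2 = 2.85^2 = 8.1225
Step 4: Sum = 1.1664 + 0.4225 + 8.1225 = 9.7114
Step 5: Delta E = sqrt(9.7114) = 3.12

3.12 Delta E


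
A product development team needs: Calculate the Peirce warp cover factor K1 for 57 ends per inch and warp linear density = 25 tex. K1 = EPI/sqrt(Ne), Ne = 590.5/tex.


Formula: K1 = EPI / sqrt(Ne), with Ne = 590.5 / tex_warp
Step 1: Ne = 590.5 / 25 = 23.62
Step 2: sqrt(Ne) = sqrt(23.62) = 4.86
Step 3: K1 = 57 / 4.86 = 11.7

11.7


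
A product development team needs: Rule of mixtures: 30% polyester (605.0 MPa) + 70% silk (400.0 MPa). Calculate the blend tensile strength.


Formula: Blend property = (fraction_A * property_A) + (fraction_B * property_B)
Step 1: Contribution A = 30/100 * 605.0 MPa = 181.5 MPa
Step 2: Contribution B = 70/100 * 400.0 MPa = 280.0 MPa
Step 3: Blend tensile strength = 181.5 + 280.0 = 461.5 MPa

461.5 MPa


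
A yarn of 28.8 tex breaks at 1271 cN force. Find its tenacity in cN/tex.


Formula: Tenacity = Breaking force / Linear density
Tenacity = 1271 cN / 28.8 tex
Tenacity = 44.13 cN/tex

44.13 cN/tex


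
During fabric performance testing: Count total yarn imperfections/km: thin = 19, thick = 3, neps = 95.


Formula: Total = thin places + thick places + neps
Total = 19 + 3 + 95
Total = 117 imperfections/km

117 imperfections/km


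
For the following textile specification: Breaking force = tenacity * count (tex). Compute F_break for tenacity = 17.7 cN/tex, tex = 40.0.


Formula: Breaking force = Tenacity * Linear density
F = 17.7 cN/tex * 40.0 tex
F = 708.00 cN

708.00 cN


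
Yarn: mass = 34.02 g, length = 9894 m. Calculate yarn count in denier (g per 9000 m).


Formula: den = (mass_g / length_m) * 9000
Substituting: den = (34.02 / 9894) * 9000
Intermediate: 34.02 / 9894 = 0.00343845 g/m
den = 0.00343845 * 9000 = 30.9 denier

30.9 denier


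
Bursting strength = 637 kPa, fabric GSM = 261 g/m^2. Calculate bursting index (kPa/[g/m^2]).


Formula: Bursting Index = Bursting Strength / Fabric GSM
BI = 637 kPa / 261 g/m^2
BI = 2.441 kPa/(g/m^2)

2.441 kPa/(g/m^2)


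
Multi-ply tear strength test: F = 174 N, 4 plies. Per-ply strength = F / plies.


Formula: Per-ply strength = Total force / Number of plies
Per-ply = 174 N / 4
Per-ply = 43.5 N

43.5 N


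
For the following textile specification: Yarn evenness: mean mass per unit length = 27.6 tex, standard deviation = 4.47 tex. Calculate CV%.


Formula: CV% = (standard deviation / mean) * 100
Step 1: Ratio = 4.47 / 27.6 = 0.161957
Step 2: CV% = 0.161957 * 100 = 16.1957% ≈ 16.2%

16.2%


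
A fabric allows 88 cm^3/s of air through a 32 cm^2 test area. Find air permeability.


Formula: Air Permeability = Airflow / Test Area
AP = 88 cm^3/s / 32 cm^2
AP = 2.8 cm^3/s/cm^2

2.8 cm^3/s/cm^2


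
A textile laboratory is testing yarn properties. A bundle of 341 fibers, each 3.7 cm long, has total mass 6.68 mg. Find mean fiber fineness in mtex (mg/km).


Formula: fineness (mtex) = mass (mg) / total length (km) = (mass_mg / total_length_m) * 1000
Step 1: Convert fiber length: 3.7 cm = 0.037 m
Step 2: Total fiber length = 341 * 0.037 = 12.617 m
Step 3: Linear density = 6.68 mg / 12.617 m = 0.5294 mg/m
Step 4: fineness = 0.5294 * 1000 = 529.4 mtex

529.4 mtex


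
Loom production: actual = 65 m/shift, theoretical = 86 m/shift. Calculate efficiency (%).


Formula: Efficiency% = (Actual output / Theoretical output) * 100
Efficiency% = (65 / 86) * 100
Efficiency% = 0.755814 * 100 = 75.5814% ≈ 75.6%

75.6%


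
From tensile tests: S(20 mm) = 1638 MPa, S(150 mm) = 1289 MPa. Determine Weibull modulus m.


Formula: m = ln(L1/L2) / ln(S2/S1)
Step 1: ln(L1/L2) = ln(20/150) = -2.01490
Step 2: S2/S1 = 1289/1638 = 0.78694
Step 3: ln(S2/S1) = ln(0.78694) = -0.23960
Step 4: m = -2.01490 / -0.23960 = 8.41

8.41 (Weibull m)


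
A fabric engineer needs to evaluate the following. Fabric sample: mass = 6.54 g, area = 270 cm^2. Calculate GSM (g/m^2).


Formula: GSM = mass_g / area_m2
Step 1: Convert area: 270 cm^2 = 270 / 10000 = 0.027 m^2
Step 2: GSM = 6.54 g / 0.027 m^2 = 242.2 g/m^2

242.2 g/m^2
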